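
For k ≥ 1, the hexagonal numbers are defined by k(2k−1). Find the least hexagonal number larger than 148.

Solve n(2n−1) > 148 for integer n.
The largest n with value ≤ 148 is 8 (since 120 ≤ 148 < 153), so the first above is n = 9, value 153.

153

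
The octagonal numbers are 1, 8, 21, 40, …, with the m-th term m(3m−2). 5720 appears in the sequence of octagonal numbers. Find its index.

Set n(3n−2) = 5720, giving 3n² − 2n − 5720 = 0.
The discriminant is 4 + 12·5720 = 68644, and √68644 = 262.
So n = (2 + 262) / 6 = 264/6 = 44.

44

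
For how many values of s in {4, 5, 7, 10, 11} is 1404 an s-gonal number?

s = 4: P(4, 37) = 1369 and P(4, 38) = 1444; 1404 is not s-gonal.
s = 5: P(5, 30) = 1335 and P(5, 31) = 1426; 1404 is not s-gonal.
s = 7: P(7, 24) = 1404. ✓
s = 10: P(10, 19) = 1387 and P(10, 20) = 1540; 1404 is not s-gonal.
s = 11: P(11, 18) = 1395 and P(11, 19) = 1558; 1404 is not s-gonal.
Hits: s ∈ {7} → 1.

1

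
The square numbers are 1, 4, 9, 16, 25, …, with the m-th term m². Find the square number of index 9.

81

9² = 81.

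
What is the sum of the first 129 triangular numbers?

366145

Σ i(i+1)/2 = (Σi² + Σi) / 2 over i = 1..129.
Σi = 8385 and Σi² = 723905.
(1·723905 + 1·8385) / 2 = 732290/2 = 366145.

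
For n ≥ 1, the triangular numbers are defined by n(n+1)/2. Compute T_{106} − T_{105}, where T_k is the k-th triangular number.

Consecutive triangular numbers differ by n: T_{106} − T_{105} = 106.

106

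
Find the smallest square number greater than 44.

Solve n² > 44 for integer n.
The largest n with value ≤ 44 is 6 (since 36 ≤ 44 < 49), so the first above is n = 7, value 49.

49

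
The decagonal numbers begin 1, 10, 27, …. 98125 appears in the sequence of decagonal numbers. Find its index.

Set n(4n−3) = 98125, giving 4n² − 3n − 98125 = 0.
So n = (3 + 1253) / 8 = 1256/8 = 157.

157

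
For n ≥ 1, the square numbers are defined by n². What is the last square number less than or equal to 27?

25

Solve n² ≤ 27 for integer n.
n = 5 gives 25 ≤ 27, while n = 6 gives 36 > 27; so the answer is 25.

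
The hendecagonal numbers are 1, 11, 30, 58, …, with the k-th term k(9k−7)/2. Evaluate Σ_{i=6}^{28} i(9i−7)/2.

Σ i(9i−7)/2 = (9Σi² − 7Σi) / 2 over i = 6..28.
Σi = 406 − 15 = 391 and Σi² = 7714 − 55 = 7659.
(9·7659 − 7·391) / 2 = 66194/2 = 33097.

33097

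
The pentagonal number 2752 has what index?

43

Set n(3n−1)/2 = 2752, giving 3n² − n − 5504 = 0.
So n = (1 + 257) / 6 = 258/6 = 43.
Check: 43·(3·43 − 1)/2 = 2752. ✓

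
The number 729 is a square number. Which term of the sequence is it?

We need n² = 729, so n = √729 = 27.

27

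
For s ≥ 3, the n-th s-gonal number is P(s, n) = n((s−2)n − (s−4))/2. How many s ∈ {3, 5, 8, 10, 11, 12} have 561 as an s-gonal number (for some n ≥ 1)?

s = 3: P(3, 33) = 561. ✓
s = 5: P(5, 19) = 532 and P(5, 20) = 590; 561 is not s-gonal.
s = 8: P(8, 14) = 560 and P(8, 15) = 645; 561 is not s-gonal.
s = 10: P(10, 12) = 540 and P(10, 13) = 637; 561 is not s-gonal.
s = 11: P(11, 11) = 506 and P(11, 12) = 606; 561 is not s-gonal.
s = 12: P(12, 11) = 561. ✓
Hits: s ∈ {3, 12} → 2.

2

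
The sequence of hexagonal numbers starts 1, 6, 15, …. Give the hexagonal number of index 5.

The 5th hexagonal number is n(2n−1) with n = 5.
5·(2·5 − 1) = 5·9 = 45.

45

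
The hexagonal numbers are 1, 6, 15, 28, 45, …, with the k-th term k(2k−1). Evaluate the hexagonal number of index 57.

6441

57·(2·57 − 1) = 57·113 = 6441.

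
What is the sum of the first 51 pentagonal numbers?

67626

Σ i(3i−1)/2 = (3Σi² − Σi) / 2 over i = 1..51.
Σi = 1326 and Σi² = 45526.
(3·45526 − 1·1326) / 2 = 135252/2 = 67626.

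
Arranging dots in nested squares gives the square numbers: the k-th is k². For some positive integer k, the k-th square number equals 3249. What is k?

We need n² = 3249, so n = √3249 = 57.

57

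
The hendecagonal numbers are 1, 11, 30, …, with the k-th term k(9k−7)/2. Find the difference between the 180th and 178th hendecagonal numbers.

180·(9·180 − 7)/2 = 145170 and 178·(9·178 − 7)/2 = 141955.
Difference: 145170 − 141955 = 3215.

3215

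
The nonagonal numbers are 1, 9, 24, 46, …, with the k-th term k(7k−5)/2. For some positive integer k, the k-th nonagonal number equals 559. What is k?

Set n(7n−5)/2 = 559, giving 7n² − 5n − 1118 = 0.
So n = (5 + 177) / 14 = 182/14 = 13.

13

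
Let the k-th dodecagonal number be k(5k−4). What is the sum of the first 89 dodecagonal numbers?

Σ i(5i−4) = 5Σi² − 4Σi over i = 1..89.
Σi = 4005 and Σi² = 238965.
5·238965 − 4·4005 = 1178805.

1178805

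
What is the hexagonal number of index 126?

31626

The 126th hexagonal number is n(2n−1) with n = 126.
126·(2·126 − 1) = 126·251 = 31626.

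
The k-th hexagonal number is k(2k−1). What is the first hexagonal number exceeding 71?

91

Solve n(2n−1) > 71 for integer n.
The largest n with value ≤ 71 is 6 (since 66 ≤ 71 < 91), so the first above is n = 7, value 91.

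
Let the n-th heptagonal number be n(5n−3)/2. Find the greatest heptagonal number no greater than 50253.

Solve n(5n−3)/2 ≤ 50253 for integer n.
n = 142 gives 50197 ≤ 50253, while n = 143 gives 50908 > 50253; so the answer is 50197.

50197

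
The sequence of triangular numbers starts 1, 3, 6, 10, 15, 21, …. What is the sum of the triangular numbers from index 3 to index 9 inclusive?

Σ i(i+1)/2 = (Σi² + Σi) / 2 over i = 3..9.
Σi = 45 − 3 = 42 and Σi² = 285 − 5 = 280.
(1·280 + 1·42) / 2 = 322/2 = 161.

161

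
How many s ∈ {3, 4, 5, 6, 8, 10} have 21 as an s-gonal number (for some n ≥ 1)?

s = 3: P(3, 6) = 21. ✓
s = 4: P(4, 4) = 16 and P(4, 5) = 25; 21 is not s-gonal.
s = 5: P(5, 3) = 12 and P(5, 4) = 22; 21 is not s-gonal.
s = 6: P(6, 3) = 15 and P(6, 4) = 28; 21 is not s-gonal.
s = 8: P(8, 3) = 21. ✓
s = 10: P(10, 2) = 10 and P(10, 3) = 27; 21 is not s-gonal.
Hits: s ∈ {3, 8} → 2.

2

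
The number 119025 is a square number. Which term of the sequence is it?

345

We need n² = 119025, so n = √119025 = 345.
Check: 345² = 119025. ✓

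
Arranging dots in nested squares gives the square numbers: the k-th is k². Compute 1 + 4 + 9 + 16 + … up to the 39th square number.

20540

Σ_{i=1}^{39} i² = 39·40·79/6 = 20540.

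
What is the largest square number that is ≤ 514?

Solve n² ≤ 514 for integer n.
n = 22 gives 484 ≤ 514, while n = 23 gives 529 > 514; so the answer is 484.

484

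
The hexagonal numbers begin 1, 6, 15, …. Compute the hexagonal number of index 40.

40·(2·40 − 1) = 40·79 = 3160.

3160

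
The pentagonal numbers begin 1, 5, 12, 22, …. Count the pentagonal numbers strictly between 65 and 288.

8

The n-th pentagonal number is n(3n−1)/2.
Smallest index with value > 65: n = 7 (giving 70).
Largest index with value < 288: n = 14 (giving 287).
Indices 7 through 14: 8 terms.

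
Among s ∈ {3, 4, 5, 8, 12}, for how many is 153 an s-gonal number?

s = 3: P(3, 17) = 153. ✓
s = 4: P(4, 12) = 144 and P(4, 13) = 169; 153 is not s-gonal.
s = 5: P(5, 10) = 145 and P(5, 11) = 176; 153 is not s-gonal.
s = 8: P(8, 7) = 133 and P(8, 8) = 176; 153 is not s-gonal.
s = 12: P(12, 5) = 105 and P(12, 6) = 156; 153 is not s-gonal.
Hits: s ∈ {3} → 1.

1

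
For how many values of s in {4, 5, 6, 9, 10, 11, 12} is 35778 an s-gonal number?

1

s = 4: P(4, 189) = 35721 and P(4, 190) = 36100; 35778 is not s-gonal.
s = 5: P(5, 154) = 35497 and P(5, 155) = 35960; 35778 is not s-gonal.
s = 6: P(6, 134) = 35778. ✓
s = 9: P(9, 101) = 35451 and P(9, 102) = 36159; 35778 is not s-gonal.
s = 10: P(10, 94) = 35062 and P(10, 95) = 35815; 35778 is not s-gonal.
s = 11: P(11, 89) = 35333 and P(11, 90) = 36135; 35778 is not s-gonal.
s = 12: P(12, 84) = 34944 and P(12, 85) = 35785; 35778 is not s-gonal.
Hits: s ∈ {6} → 1.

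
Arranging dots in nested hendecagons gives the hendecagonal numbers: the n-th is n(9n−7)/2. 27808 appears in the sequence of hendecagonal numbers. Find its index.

Set n(9n−7)/2 = 27808, giving 9n² − 7n − 55616 = 0.
So n = (7 + 1415) / 18 = 1422/18 = 79.

79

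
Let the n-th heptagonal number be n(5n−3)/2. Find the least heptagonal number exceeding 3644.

3744

Solve n(5n−3)/2 > 3644 for integer n.
The largest n with value ≤ 3644 is 38 (since 3553 ≤ 3644 < 3744), so the first above is n = 39, value 3744.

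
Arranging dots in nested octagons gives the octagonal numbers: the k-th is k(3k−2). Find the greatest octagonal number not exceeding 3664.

3605

Solve n(3n−2) ≤ 3664 for integer n.
n = 35 gives 3605 ≤ 3664, while n = 36 gives 3816 > 3664; so the answer is 3605.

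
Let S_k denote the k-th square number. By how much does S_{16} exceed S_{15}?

n² − (n−1)² = 2n − 1, so 16² − 15² = 2·16 − 1 = 31.

31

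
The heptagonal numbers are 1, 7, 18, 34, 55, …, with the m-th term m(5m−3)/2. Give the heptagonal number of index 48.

48·(5·48 − 3)/2 = 48·237/2 = 5688.

5688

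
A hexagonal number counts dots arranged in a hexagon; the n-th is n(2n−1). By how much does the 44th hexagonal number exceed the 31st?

44·(2·44 − 1) = 3828 and 31·(2·31 − 1) = 1891.
Difference: 3828 − 1891 = 1937.

1937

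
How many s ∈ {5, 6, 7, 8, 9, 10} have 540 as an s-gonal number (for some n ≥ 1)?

s = 5: P(5, 19) = 532 and P(5, 20) = 590; 540 is not s-gonal.
s = 6: P(6, 16) = 496 and P(6, 17) = 561; 540 is not s-gonal.
s = 7: P(7, 15) = 540. ✓
s = 8: P(8, 13) = 481 and P(8, 14) = 560; 540 is not s-gonal.
s = 9: P(9, 12) = 474 and P(9, 13) = 559; 540 is not s-gonal.
s = 10: P(10, 12) = 540. ✓
Hits: s ∈ {7, 10} → 2.

2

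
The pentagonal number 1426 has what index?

Set n(3n−1)/2 = 1426, giving 3n² − n − 2852 = 0.
The discriminant is 1 + 24·1426 = 34225, and √34225 = 185.
So n = (1 + 185) / 6 = 186/6 = 31.

31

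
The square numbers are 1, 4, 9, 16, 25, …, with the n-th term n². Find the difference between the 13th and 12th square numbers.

n² − (n−1)² = 2n − 1, so 13² − 12² = 2·13 − 1 = 25.

25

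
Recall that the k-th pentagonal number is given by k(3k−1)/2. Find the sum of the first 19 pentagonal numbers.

3610

Σ i(3i−1)/2 = (3Σi² − Σi) / 2 over i = 1..19.
Σi = 190 and Σi² = 2470.
(3·2470 − 1·190) / 2 = 7220/2 = 3610.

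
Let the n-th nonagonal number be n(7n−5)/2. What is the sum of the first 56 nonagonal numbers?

Σ i(7i−5)/2 = (7Σi² − 5Σi) / 2 over i = 1..56.
Σi = 1596 and Σi² = 60116.
(7·60116 − 5·1596) / 2 = 412832/2 = 206416.

206416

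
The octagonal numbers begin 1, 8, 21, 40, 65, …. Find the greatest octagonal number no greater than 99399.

Solve n(3n−2) ≤ 99399 for integer n.
n = 182 gives 99008 ≤ 99399, while n = 183 gives 100101 > 99399; so the answer is 99008.

99008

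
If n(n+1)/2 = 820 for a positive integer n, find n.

40

Set n(n+1)/2 = 820, giving n² + n − 1640 = 0.
So n = (-1 + 81) / 2 = 80/2 = 40.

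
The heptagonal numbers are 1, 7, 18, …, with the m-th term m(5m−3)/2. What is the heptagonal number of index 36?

3186

36·(5·36 − 3)/2 = 36·177/2 = 3186.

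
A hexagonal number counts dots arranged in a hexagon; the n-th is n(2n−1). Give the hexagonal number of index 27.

1431

The 27th hexagonal number is n(2n−1) with n = 27.
27·(2·27 − 1) = 27·53 = 1431.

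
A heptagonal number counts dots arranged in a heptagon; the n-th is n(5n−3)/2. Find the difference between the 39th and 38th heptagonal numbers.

191

Consecutive heptagonal numbers differ by 5n − 4: here 5·39 − 4 = 191.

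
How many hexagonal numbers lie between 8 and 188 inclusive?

The n-th hexagonal number is n(2n−1).
Smallest index with value ≥ 8: n = 3 (giving 15).
Largest index with value ≤ 188: n = 9 (giving 153).
Indices 3 through 9: 7 terms.

7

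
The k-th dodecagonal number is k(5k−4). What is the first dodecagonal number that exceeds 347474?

350065

Solve n(5n−4) > 347474 for integer n.
The largest n with value ≤ 347474 is 264 (since 347424 ≤ 347474 < 350065), so the first above is n = 265, value 350065.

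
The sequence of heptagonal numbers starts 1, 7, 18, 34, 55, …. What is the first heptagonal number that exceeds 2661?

2673

Solve n(5n−3)/2 > 2661 for integer n.
The largest n with value ≤ 2661 is 32 (since 2512 ≤ 2661 < 2673), so the first above is n = 33, value 2673.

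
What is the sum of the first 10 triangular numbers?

220

Σ i(i+1)/2 = (Σi² + Σi) / 2 over i = 1..10.
Σi = 55 and Σi² = 385.
(1·385 + 1·55) / 2 = 440/2 = 220.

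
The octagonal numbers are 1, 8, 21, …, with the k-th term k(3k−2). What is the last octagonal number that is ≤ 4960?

Solve n(3n−2) ≤ 4960 for integer n.
n = 40 gives 4720 ≤ 4960, while n = 41 gives 4961 > 4960; so the answer is 4720.

4720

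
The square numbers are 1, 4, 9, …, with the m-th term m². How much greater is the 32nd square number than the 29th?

32² = 1024 and 29² = 841.
Difference: 1024 − 841 = 183.

183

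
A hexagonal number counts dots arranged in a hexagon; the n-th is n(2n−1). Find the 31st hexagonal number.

1891

31·(2·31 − 1) = 31·61 = 1891.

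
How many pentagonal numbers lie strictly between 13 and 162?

The n-th pentagonal number is n(3n−1)/2.
Smallest index with value > 13: n = 4 (giving 22).
Largest index with value < 162: n = 10 (giving 145).
Indices 4 through 10: 7 terms.

7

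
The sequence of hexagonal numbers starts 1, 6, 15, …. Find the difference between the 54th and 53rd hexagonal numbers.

213

Consecutive hexagonal numbers differ by 4n − 3: here 4·54 − 3 = 213.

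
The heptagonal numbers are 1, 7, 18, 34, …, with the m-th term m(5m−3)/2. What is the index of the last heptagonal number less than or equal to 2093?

29

Solve n(5n−3)/2 ≤ 2093 for integer n.
n = 29 gives 2059 ≤ 2093, while n = 30 gives 2205 > 2093; so the answer is index 29.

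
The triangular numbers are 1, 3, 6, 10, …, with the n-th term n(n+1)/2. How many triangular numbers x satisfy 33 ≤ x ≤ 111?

7

The n-th triangular number is n(n+1)/2.
Smallest index with value ≥ 33: n = 8 (giving 36).
Largest index with value ≤ 111: n = 14 (giving 105).
Indices 8 through 14: 7 terms.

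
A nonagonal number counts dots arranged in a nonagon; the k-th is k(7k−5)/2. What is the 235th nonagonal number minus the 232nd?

4896

235·(7·235 − 5)/2 = 192700 and 232·(7·232 − 5)/2 = 187804.
Difference: 192700 − 187804 = 4896.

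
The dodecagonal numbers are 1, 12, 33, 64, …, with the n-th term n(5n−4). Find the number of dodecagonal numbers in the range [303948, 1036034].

209

The n-th dodecagonal number is n(5n−4).
Smallest index with value ≥ 303948: n = 247 (giving 304057).
Largest index with value ≤ 1036034: n = 455 (giving 1033305).
Indices 247 through 455: 209 terms.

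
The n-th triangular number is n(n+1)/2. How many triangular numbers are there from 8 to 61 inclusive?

7

The n-th triangular number is n(n+1)/2.
Smallest index with value ≥ 8: n = 4 (giving 10).
Largest index with value ≤ 61: n = 10 (giving 55).
Indices 4 through 10: 7 terms.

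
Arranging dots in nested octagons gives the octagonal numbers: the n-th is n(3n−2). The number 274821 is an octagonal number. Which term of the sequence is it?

Set n(3n−2) = 274821, giving 3n² − 2n − 274821 = 0.
So n = (2 + 1816) / 6 = 1818/6 = 303.
Check: 303·(3·303 − 2) = 274821. ✓

303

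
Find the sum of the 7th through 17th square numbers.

Σ_{i=7}^{17} i² = 1785 − 91 = 1694.

1694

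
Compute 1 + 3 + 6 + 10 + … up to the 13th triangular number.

455

Σ i(i+1)/2 = (Σi² + Σi) / 2 over i = 1..13.
Σi = 91 and Σi² = 819.
(1·819 + 1·91) / 2 = 910/2 = 455.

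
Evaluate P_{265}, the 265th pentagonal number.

105205

265·(3·265 − 1)/2 = 265·794/2 = 265·397 = 105205.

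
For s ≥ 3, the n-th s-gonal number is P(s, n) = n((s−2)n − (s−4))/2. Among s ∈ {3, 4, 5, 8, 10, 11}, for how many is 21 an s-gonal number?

2

s = 3: P(3, 6) = 21. ✓
s = 4: P(4, 4) = 16 and P(4, 5) = 25; 21 is not s-gonal.
s = 5: P(5, 3) = 12 and P(5, 4) = 22; 21 is not s-gonal.
s = 8: P(8, 3) = 21. ✓
s = 10: P(10, 2) = 10 and P(10, 3) = 27; 21 is not s-gonal.
s = 11: P(11, 2) = 11 and P(11, 3) = 30; 21 is not s-gonal.
Hits: s ∈ {3, 8} → 2.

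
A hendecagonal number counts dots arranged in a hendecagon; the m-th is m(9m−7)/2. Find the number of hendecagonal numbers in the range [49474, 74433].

The n-th hendecagonal number is n(9n−7)/2.
Smallest index with value ≥ 49474: n = 106 (giving 50191).
Largest index with value ≤ 74433: n = 129 (giving 74433).
Indices 106 through 129: 24 terms.

24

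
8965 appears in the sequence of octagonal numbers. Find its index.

Set n(3n−2) = 8965, giving 3n² − 2n − 8965 = 0.
So n = (2 + 328) / 6 = 330/6 = 55.

55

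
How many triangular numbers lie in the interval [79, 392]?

15

The n-th triangular number is n(n+1)/2.
Smallest index with value ≥ 79: n = 13 (giving 91).
Largest index with value ≤ 392: n = 27 (giving 378).
Indices 13 through 27: 15 terms.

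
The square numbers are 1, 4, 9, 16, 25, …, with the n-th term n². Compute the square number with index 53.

2809

The 53rd square number is n² with n = 53.
53² = 2809.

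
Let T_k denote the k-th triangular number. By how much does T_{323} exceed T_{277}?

323·324/2 = 52326 and 277·278/2 = 38503.
Difference: 52326 − 38503 = 13823.

13823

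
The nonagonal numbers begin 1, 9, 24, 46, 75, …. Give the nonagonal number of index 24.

1956

The 24th nonagonal number is n(7n−5)/2 with n = 24.
24·(7·24 − 5)/2 = 24·163/2 = 1956.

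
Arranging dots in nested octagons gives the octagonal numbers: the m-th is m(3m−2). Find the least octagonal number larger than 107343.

Solve n(3n−2) > 107343 for integer n.
The largest n with value ≤ 107343 is 189 (since 106785 ≤ 107343 < 107920), so the first above is n = 190, value 107920.

107920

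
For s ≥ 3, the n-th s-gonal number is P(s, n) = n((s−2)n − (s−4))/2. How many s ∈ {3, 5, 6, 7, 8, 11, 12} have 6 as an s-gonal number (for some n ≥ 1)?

2

s = 3: P(3, 3) = 6. ✓
s = 5: P(5, 2) = 5 and P(5, 3) = 12; 6 is not s-gonal.
s = 6: P(6, 2) = 6. ✓
s = 7: P(7, 1) = 1 and P(7, 2) = 7; 6 is not s-gonal.
s = 8: P(8, 1) = 1 and P(8, 2) = 8; 6 is not s-gonal.
s = 11: P(11, 1) = 1 and P(11, 2) = 11; 6 is not s-gonal.
s = 12: P(12, 1) = 1 and P(12, 2) = 12; 6 is not s-gonal.
Hits: s ∈ {3, 6} → 2.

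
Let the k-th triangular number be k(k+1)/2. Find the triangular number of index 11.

66

The 11th triangular number is n(n+1)/2 with n = 11.
11·12/2 = 132/2 = 66.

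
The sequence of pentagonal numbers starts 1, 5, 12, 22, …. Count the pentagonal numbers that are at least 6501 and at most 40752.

99

The n-th pentagonal number is n(3n−1)/2.
Smallest index with value ≥ 6501: n = 66 (giving 6501).
Largest index with value ≤ 40752: n = 164 (giving 40262).
Indices 66 through 164: 99 terms.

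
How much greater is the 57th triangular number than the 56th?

57

Consecutive triangular numbers differ by n: T_{57} − T_{56} = 57.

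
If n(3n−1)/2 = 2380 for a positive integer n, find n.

Set n(3n−1)/2 = 2380, giving 3n² − n − 4760 = 0.
The discriminant is 1 + 24·2380 = 57121, and √57121 = 239.
So n = (1 + 239) / 6 = 240/6 = 40.

40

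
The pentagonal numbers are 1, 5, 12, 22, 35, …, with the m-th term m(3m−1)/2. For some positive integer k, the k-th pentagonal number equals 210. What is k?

12

Set n(3n−1)/2 = 210, giving 3n² − n − 420 = 0.
The discriminant is 1 + 24·210 = 5041, and √5041 = 71.
So n = (1 + 71) / 6 = 72/6 = 12.
Check: 12·(3·12 − 1)/2 = 210. ✓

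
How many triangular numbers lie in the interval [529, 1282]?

18

The n-th triangular number is n(n+1)/2.
Smallest index with value ≥ 529: n = 33 (giving 561).
Largest index with value ≤ 1282: n = 50 (giving 1275).
Indices 33 through 50: 18 terms.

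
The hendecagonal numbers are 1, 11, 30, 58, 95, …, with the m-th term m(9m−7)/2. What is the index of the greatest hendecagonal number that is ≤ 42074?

97

Solve n(9n−7)/2 ≤ 42074 for integer n.
n = 97 gives 42001 ≤ 42074, while n = 98 gives 42875 > 42074; so the answer is index 97.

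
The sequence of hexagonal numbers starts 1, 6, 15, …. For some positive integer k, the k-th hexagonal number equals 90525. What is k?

213

Set n(2n−1) = 90525, giving 2n² − n − 90525 = 0.
So n = (1 + 851) / 4 = 852/4 = 213.
Check: 213·(2·213 − 1) = 90525. ✓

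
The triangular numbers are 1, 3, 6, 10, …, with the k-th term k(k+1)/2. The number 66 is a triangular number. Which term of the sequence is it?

11

Set n(n+1)/2 = 66, giving n² + n − 132 = 0.
The discriminant is 1 + 8·66 = 529, and √529 = 23.
So n = (-1 + 23) / 2 = 22/2 = 11.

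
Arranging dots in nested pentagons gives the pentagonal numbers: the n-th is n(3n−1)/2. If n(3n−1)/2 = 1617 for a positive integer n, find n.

Set n(3n−1)/2 = 1617, giving 3n² − n − 3234 = 0.
The discriminant is 1 + 24·1617 = 38809, and √38809 = 197.
So n = (1 + 197) / 6 = 198/6 = 33.

33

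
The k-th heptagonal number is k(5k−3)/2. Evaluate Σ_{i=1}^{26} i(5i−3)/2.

Σ i(5i−3)/2 = (5Σi² − 3Σi) / 2 over i = 1..26.
Σi = 351 and Σi² = 6201.
(5·6201 − 3·351) / 2 = 29952/2 = 14976.

14976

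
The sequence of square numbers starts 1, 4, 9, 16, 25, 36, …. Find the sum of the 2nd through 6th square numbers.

Σ_{i=2}^{6} i² = 91 − 1 = 90.

90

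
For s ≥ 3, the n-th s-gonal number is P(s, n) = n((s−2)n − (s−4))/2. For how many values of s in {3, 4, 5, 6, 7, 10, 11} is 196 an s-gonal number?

2

s = 3: P(3, 19) = 190 and P(3, 20) = 210; 196 is not s-gonal.
s = 4: P(4, 14) = 196. ✓
s = 5: P(5, 11) = 176 and P(5, 12) = 210; 196 is not s-gonal.
s = 6: P(6, 10) = 190 and P(6, 11) = 231; 196 is not s-gonal.
s = 7: P(7, 9) = 189 and P(7, 10) = 235; 196 is not s-gonal.
s = 10: P(10, 7) = 175 and P(10, 8) = 232; 196 is not s-gonal.
s = 11: P(11, 7) = 196. ✓
Hits: s ∈ {4, 11} → 2.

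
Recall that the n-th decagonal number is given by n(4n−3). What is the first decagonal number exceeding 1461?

1540

Solve n(4n−3) > 1461 for integer n.
The largest n with value ≤ 1461 is 19 (since 1387 ≤ 1461 < 1540), so the first above is n = 20, value 1540.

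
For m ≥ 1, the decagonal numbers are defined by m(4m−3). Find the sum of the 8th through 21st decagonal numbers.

12075

Σ i(4i−3) = 4Σi² − 3Σi over i = 8..21.
Σi = 231 − 28 = 203 and Σi² = 3311 − 140 = 3171.
4·3171 − 3·203 = 12075.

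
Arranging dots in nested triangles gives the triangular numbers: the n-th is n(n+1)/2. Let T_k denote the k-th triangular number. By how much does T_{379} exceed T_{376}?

1134

379·380/2 = 72010 and 376·377/2 = 70876.
Difference: 72010 − 70876 = 1134.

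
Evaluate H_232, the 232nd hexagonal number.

107416

232·(2·232 − 1) = 232·463 = 107416.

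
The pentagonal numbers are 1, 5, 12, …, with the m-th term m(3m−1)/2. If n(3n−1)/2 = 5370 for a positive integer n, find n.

60

Set n(3n−1)/2 = 5370, giving 3n² − n − 10740 = 0.
The discriminant is 1 + 24·5370 = 128881, and √128881 = 359.
So n = (1 + 359) / 6 = 360/6 = 60.
Check: 60·(3·60 − 1)/2 = 5370. ✓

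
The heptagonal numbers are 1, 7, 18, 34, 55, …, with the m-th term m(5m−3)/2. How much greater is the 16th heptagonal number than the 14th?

147

16·(5·16 − 3)/2 = 616 and 14·(5·14 − 3)/2 = 469.
Difference: 616 − 469 = 147.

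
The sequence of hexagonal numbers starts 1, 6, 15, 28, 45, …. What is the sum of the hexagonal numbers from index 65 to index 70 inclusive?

54305

Σ i(2i−1) = 2Σi² − Σi over i = 65..70.
Σi = 2485 − 2080 = 405 and Σi² = 116795 − 89440 = 27355.
2·27355 − 1·405 = 54305.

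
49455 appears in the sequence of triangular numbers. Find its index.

314

Set n(n+1)/2 = 49455, giving n² + n − 98910 = 0.
The discriminant is 1 + 8·49455 = 395641, and √395641 = 629.
So n = (-1 + 629) / 2 = 628/2 = 314.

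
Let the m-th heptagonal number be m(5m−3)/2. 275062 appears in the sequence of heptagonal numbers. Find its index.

Set n(5n−3)/2 = 275062, giving 5n² − 3n − 550124 = 0.
The discriminant is 9 + 40·275062 = 11002489, and √11002489 = 3317.
So n = (3 + 3317) / 10 = 3320/10 = 332.
Check: 332·(5·332 − 3)/2 = 275062. ✓

332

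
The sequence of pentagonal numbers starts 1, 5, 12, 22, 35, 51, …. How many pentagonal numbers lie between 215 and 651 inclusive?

The n-th pentagonal number is n(3n−1)/2.
Smallest index with value ≥ 215: n = 13 (giving 247).
Largest index with value ≤ 651: n = 21 (giving 651).
Indices 13 through 21: 9 terms.

9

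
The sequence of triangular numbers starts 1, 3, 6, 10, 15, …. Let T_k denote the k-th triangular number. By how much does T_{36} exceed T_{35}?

36

Consecutive triangular numbers differ by n: T_{36} − T_{35} = 36.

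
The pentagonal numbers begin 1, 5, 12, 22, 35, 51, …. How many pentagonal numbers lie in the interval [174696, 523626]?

The n-th pentagonal number is n(3n−1)/2.
Smallest index with value ≥ 174696: n = 342 (giving 175275).
Largest index with value ≤ 523626: n = 591 (giving 523626).
Indices 342 through 591: 250 terms.

250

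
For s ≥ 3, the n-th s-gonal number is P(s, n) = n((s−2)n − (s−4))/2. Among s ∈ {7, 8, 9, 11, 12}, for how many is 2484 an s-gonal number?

s = 7: P(7, 31) = 2356 and P(7, 32) = 2512; 2484 is not s-gonal.
s = 8: P(8, 29) = 2465 and P(8, 30) = 2640; 2484 is not s-gonal.
s = 9: P(9, 27) = 2484. ✓
s = 11: P(11, 23) = 2300 and P(11, 24) = 2508; 2484 is not s-gonal.
s = 12: P(12, 22) = 2332 and P(12, 23) = 2553; 2484 is not s-gonal.
Hits: s ∈ {9} → 1.

1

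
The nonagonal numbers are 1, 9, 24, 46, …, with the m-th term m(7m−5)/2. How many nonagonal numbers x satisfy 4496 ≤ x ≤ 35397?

The n-th nonagonal number is n(7n−5)/2.
Smallest index with value ≥ 4496: n = 37 (giving 4699).
Largest index with value ≤ 35397: n = 100 (giving 34750).
Indices 37 through 100: 64 terms.

64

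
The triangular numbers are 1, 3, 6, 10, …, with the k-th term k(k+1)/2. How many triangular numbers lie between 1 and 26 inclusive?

6

The n-th triangular number is n(n+1)/2.
Smallest index with value ≥ 1: n = 1 (giving 1).
Largest index with value ≤ 26: n = 6 (giving 21).
Indices 1 through 6: 6 terms.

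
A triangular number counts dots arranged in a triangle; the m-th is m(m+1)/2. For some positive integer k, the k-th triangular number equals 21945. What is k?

Set n(n+1)/2 = 21945, giving n² + n − 43890 = 0.
So n = (-1 + 419) / 2 = 418/2 = 209.
Check: 209·210/2 = 21945. ✓

209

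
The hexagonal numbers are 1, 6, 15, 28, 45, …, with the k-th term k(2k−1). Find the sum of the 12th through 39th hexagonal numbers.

39354

Σ i(2i−1) = 2Σi² − Σi over i = 12..39.
Σi = 780 − 66 = 714 and Σi² = 20540 − 506 = 20034.
2·20034 − 1·714 = 39354.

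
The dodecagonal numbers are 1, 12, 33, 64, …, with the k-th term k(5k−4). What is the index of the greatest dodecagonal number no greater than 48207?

Solve n(5n−4) ≤ 48207 for integer n.
n = 98 gives 47628 ≤ 48207, while n = 99 gives 48609 > 48207; so the answer is index 98.

98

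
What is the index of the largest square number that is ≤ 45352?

Solve n² ≤ 45352 for integer n.
n = 212 gives 44944 ≤ 45352, while n = 213 gives 45369 > 45352; so the answer is index 212.

212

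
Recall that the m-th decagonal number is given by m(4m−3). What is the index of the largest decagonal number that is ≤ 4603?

Solve n(4n−3) ≤ 4603 for integer n.
n = 34 gives 4522 ≤ 4603, while n = 35 gives 4795 > 4603; so the answer is index 34.

34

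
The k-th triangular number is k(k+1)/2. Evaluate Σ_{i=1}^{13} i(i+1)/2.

455

Σ i(i+1)/2 = (Σi² + Σi) / 2 over i = 1..13.
Σi = 91 and Σi² = 819.
(1·819 + 1·91) / 2 = 910/2 = 455.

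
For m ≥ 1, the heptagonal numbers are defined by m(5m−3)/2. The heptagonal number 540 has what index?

15

Set n(5n−3)/2 = 540, giving 5n² − 3n − 1080 = 0.
The discriminant is 9 + 40·540 = 21609, and √21609 = 147.
So n = (3 + 147) / 10 = 150/10 = 15.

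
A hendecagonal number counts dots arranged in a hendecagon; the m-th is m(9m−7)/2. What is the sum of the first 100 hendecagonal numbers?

Σ i(9i−7)/2 = (9Σi² − 7Σi) / 2 over i = 1..100.
Σi = 5050 and Σi² = 338350.
(9·338350 − 7·5050) / 2 = 3009800/2 = 1504900.

1504900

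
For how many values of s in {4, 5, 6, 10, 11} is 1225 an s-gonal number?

2

s = 4: P(4, 35) = 1225. ✓
s = 5: P(5, 28) = 1162 and P(5, 29) = 1247; 1225 is not s-gonal.
s = 6: P(6, 25) = 1225. ✓
s = 10: P(10, 17) = 1105 and P(10, 18) = 1242; 1225 is not s-gonal.
s = 11: P(11, 16) = 1096 and P(11, 17) = 1241; 1225 is not s-gonal.
Hits: s ∈ {4, 6} → 2.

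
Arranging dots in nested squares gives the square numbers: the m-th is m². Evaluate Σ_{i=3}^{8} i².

Σ_{i=3}^{8} i² = 204 − 5 = 199.

199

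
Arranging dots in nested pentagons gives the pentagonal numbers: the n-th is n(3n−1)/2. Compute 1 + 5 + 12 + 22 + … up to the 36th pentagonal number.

23976

Σ i(3i−1)/2 = (3Σi² − Σi) / 2 over i = 1..36.
Σi = 666 and Σi² = 16206.
(3·16206 − 1·666) / 2 = 47952/2 = 23976.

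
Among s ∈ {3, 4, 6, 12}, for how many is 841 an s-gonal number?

s = 3: P(3, 40) = 820 and P(3, 41) = 861; 841 is not s-gonal.
s = 4: P(4, 29) = 841. ✓
s = 6: P(6, 20) = 780 and P(6, 21) = 861; 841 is not s-gonal.
s = 12: P(12, 13) = 793 and P(12, 14) = 924; 841 is not s-gonal.
Hits: s ∈ {4} → 1.

1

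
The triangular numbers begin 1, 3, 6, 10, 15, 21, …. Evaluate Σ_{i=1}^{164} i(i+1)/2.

Σ i(i+1)/2 = (Σi² + Σi) / 2 over i = 1..164.
Σi = 13530 and Σi² = 1483790.
(1·1483790 + 1·13530) / 2 = 1497320/2 = 748660.

748660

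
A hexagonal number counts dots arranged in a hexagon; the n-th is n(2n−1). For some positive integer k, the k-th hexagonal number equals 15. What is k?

3

Set n(2n−1) = 15, giving 2n² − n − 15 = 0.
The discriminant is 1 + 8·15 = 121, and √121 = 11.
So n = (1 + 11) / 4 = 12/4 = 3.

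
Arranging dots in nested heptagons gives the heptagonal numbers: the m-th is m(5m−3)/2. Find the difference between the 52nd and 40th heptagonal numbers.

52·(5·52 − 3)/2 = 6682 and 40·(5·40 − 3)/2 = 3940.
Difference: 6682 − 3940 = 2742.

2742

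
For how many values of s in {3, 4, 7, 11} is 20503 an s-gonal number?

s = 3: P(3, 202) = 20503. ✓
s = 4: P(4, 143) = 20449 and P(4, 144) = 20736; 20503 is not s-gonal.
s = 7: P(7, 90) = 20115 and P(7, 91) = 20566; 20503 is not s-gonal.
s = 11: P(11, 67) = 19966 and P(11, 68) = 20570; 20503 is not s-gonal.
Hits: s ∈ {3} → 1.

1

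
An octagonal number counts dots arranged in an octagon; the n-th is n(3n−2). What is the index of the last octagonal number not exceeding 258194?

293

Solve n(3n−2) ≤ 258194 for integer n.
n = 293 gives 256961 ≤ 258194, while n = 294 gives 258720 > 258194; so the answer is index 293.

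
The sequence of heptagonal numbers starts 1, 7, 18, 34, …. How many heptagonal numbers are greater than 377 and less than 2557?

The n-th heptagonal number is n(5n−3)/2.
Smallest index with value > 377: n = 13 (giving 403).
Largest index with value < 2557: n = 32 (giving 2512).
Indices 13 through 32: 20 terms.

20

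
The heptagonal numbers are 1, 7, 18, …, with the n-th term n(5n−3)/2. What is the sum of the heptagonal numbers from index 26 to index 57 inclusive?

Σ i(5i−3)/2 = (5Σi² − 3Σi) / 2 over i = 26..57.
Σi = 1653 − 325 = 1328 and Σi² = 63365 − 5525 = 57840.
(5·57840 − 3·1328) / 2 = 285216/2 = 142608.

142608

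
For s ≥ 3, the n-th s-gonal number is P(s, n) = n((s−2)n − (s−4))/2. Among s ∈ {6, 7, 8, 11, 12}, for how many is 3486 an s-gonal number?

s = 6: P(6, 42) = 3486. ✓
s = 7: P(7, 37) = 3367 and P(7, 38) = 3553; 3486 is not s-gonal.
s = 8: P(8, 34) = 3400 and P(8, 35) = 3605; 3486 is not s-gonal.
s = 11: P(11, 28) = 3430 and P(11, 29) = 3683; 3486 is not s-gonal.
s = 12: P(12, 26) = 3276 and P(12, 27) = 3537; 3486 is not s-gonal.
Hits: s ∈ {6} → 1.

1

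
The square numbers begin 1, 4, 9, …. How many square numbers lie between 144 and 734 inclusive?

The n-th square number is n².
Smallest index with value ≥ 144: n = 12 (giving 144).
Largest index with value ≤ 734: n = 27 (giving 729).
Indices 12 through 27: 16 terms.

16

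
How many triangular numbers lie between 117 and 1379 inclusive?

The n-th triangular number is n(n+1)/2.
Smallest index with value ≥ 117: n = 15 (giving 120).
Largest index with value ≤ 1379: n = 52 (giving 1378).
Indices 15 through 52: 38 terms.

38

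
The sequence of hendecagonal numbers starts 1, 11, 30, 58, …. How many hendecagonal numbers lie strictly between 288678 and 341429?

The n-th hendecagonal number is n(9n−7)/2.
Smallest index with value > 288678: n = 254 (giving 289433).
Largest index with value < 341429: n = 275 (giving 339350).
Indices 254 through 275: 22 terms.

22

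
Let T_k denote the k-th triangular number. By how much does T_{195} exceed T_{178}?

195·196/2 = 19110 and 178·179/2 = 15931.
Difference: 19110 − 15931 = 3179.

3179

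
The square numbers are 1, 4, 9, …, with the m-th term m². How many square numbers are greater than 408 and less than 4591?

The n-th square number is n².
Smallest index with value > 408: n = 21 (giving 441).
Largest index with value < 4591: n = 67 (giving 4489).
Indices 21 through 67: 47 terms.

47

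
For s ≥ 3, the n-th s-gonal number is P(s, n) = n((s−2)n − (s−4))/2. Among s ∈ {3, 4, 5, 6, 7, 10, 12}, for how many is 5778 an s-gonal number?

2

s = 3: P(3, 107) = 5778. ✓
s = 4: P(4, 76) = 5776 and P(4, 77) = 5929; 5778 is not s-gonal.
s = 5: P(5, 62) = 5735 and P(5, 63) = 5922; 5778 is not s-gonal.
s = 6: P(6, 54) = 5778. ✓
s = 7: P(7, 48) = 5688 and P(7, 49) = 5929; 5778 is not s-gonal.
s = 10: P(10, 38) = 5662 and P(10, 39) = 5967; 5778 is not s-gonal.
s = 12: P(12, 34) = 5644 and P(12, 35) = 5985; 5778 is not s-gonal.
Hits: s ∈ {3, 6} → 2.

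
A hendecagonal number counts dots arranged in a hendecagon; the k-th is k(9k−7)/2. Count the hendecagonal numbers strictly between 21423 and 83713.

67

The n-th hendecagonal number is n(9n−7)/2.
Smallest index with value > 21423: n = 70 (giving 21805).
Largest index with value < 83713: n = 136 (giving 82756).
Indices 70 through 136: 67 terms.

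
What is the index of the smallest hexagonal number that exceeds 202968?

Solve n(2n−1) > 202968 for integer n.
The largest n with value ≤ 202968 is 318 (since 201930 ≤ 202968 < 203203), so the first above is n = 319, value 203203.

319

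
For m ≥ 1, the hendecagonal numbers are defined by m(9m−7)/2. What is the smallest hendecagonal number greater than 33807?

Solve n(9n−7)/2 > 33807 for integer n.
The largest n with value ≤ 33807 is 87 (since 33756 ≤ 33807 < 34540), so the first above is n = 88, value 34540.

34540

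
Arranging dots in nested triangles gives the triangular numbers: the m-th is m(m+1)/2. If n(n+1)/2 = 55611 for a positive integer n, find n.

333

Set n(n+1)/2 = 55611, giving n² + n − 111222 = 0.
The discriminant is 1 + 8·55611 = 444889, and √444889 = 667.
So n = (-1 + 667) / 2 = 666/2 = 333.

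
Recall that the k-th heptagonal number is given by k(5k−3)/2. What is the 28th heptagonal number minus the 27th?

Consecutive heptagonal numbers differ by 5n − 4: here 5·28 − 4 = 136.

136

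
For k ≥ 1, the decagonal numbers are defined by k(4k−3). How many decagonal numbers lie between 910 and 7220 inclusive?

27

The n-th decagonal number is n(4n−3).
Smallest index with value ≥ 910: n = 16 (giving 976).
Largest index with value ≤ 7220: n = 42 (giving 6930).
Indices 16 through 42: 27 terms.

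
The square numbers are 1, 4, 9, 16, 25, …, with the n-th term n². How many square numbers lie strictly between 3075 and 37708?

The n-th square number is n².
Smallest index with value > 3075: n = 56 (giving 3136).
Largest index with value < 37708: n = 194 (giving 37636).
Indices 56 through 194: 139 terms.

139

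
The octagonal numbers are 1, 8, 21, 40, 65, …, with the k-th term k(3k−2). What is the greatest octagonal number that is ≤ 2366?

Solve n(3n−2) ≤ 2366 for integer n.
n = 28 gives 2296 ≤ 2366, while n = 29 gives 2465 > 2366; so the answer is 2296.

2296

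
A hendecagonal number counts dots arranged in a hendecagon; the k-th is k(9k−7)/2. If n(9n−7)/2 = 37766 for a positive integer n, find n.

Set n(9n−7)/2 = 37766, giving 9n² − 7n − 75532 = 0.
The discriminant is 49 + 72·37766 = 2719201, and √2719201 = 1649.
So n = (7 + 1649) / 18 = 1656/18 = 92.
Check: 92·(9·92 − 7)/2 = 37766. ✓

92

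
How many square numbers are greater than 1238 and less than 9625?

The n-th square number is n².
Smallest index with value > 1238: n = 36 (giving 1296).
Largest index with value < 9625: n = 98 (giving 9604).
Indices 36 through 98: 63 terms.

63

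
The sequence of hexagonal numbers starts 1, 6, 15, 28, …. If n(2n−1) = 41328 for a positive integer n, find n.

144

Set n(2n−1) = 41328, giving 2n² − n − 41328 = 0.
The discriminant is 1 + 8·41328 = 330625, and √330625 = 575.
So n = (1 + 575) / 4 = 576/4 = 144.
Check: 144·(2·144 − 1) = 41328. ✓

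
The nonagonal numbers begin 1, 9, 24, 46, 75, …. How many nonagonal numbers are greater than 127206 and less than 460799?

The n-th nonagonal number is n(7n−5)/2.
Smallest index with value > 127206: n = 192 (giving 128544).
Largest index with value < 460799: n = 363 (giving 460284).
Indices 192 through 363: 172 terms.

172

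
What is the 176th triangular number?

15576

The 176th triangular number is n(n+1)/2 with n = 176.
176·177/2 = 31152/2 = 15576.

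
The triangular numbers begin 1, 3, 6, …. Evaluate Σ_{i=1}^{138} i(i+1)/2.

447580

Σ i(i+1)/2 = (Σi² + Σi) / 2 over i = 1..138.
Σi = 9591 and Σi² = 885569.
(1·885569 + 1·9591) / 2 = 895160/2 = 447580.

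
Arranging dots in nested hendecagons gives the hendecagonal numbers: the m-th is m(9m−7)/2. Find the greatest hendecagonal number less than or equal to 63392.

63308

Solve n(9n−7)/2 ≤ 63392 for integer n.
n = 119 gives 63308 ≤ 63392, while n = 120 gives 64380 > 63392; so the answer is 63308.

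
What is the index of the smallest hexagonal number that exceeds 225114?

336

Solve n(2n−1) > 225114 for integer n.
The largest n with value ≤ 225114 is 335 (since 224115 ≤ 225114 < 225456), so the first above is n = 336, value 225456.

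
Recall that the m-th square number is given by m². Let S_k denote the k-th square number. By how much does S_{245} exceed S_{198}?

245² = 60025 and 198² = 39204.
Difference: 60025 − 39204 = 20821.

20821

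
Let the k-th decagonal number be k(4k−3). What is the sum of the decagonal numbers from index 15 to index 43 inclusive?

103153

Σ i(4i−3) = 4Σi² − 3Σi over i = 15..43.
Σi = 946 − 105 = 841 and Σi² = 27434 − 1015 = 26419.
4·26419 − 3·841 = 103153.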